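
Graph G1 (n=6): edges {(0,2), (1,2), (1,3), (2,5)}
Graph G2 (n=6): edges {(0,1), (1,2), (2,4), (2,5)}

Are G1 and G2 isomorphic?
Yes, isomorphic

The graphs are isomorphic.
One valid mapping φ: V(G1) → V(G2): 0→4, 1→1, 2→2, 3→0, 4→3, 5→5

Verify φ preserves adjacency — for each edge of G1, its image is an edge of G2:
  (0,2) → (φ(0),φ(2)) = (2,4) ∈ E(G2) ✓
  (1,2) → (φ(1),φ(2)) = (1,2) ∈ E(G2) ✓
  (1,3) → (φ(1),φ(3)) = (0,1) ∈ E(G2) ✓
  (2,5) → (φ(2),φ(5)) = (2,5) ∈ E(G2) ✓
All 4 edges of G1 map to edges of G2, and |E(G1)| = |E(G2)| = 4, so φ is a bijection on edges as well as vertices. Hence G1 ≅ G2.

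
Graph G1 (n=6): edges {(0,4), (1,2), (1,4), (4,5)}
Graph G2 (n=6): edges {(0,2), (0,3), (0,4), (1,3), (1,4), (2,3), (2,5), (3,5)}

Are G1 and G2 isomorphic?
No, not isomorphic

The graphs are NOT isomorphic.

Counting triangles (3-cliques): G1 has 0, G2 has 2.
Triangle count is an isomorphism invariant, so differing triangle counts rule out isomorphism.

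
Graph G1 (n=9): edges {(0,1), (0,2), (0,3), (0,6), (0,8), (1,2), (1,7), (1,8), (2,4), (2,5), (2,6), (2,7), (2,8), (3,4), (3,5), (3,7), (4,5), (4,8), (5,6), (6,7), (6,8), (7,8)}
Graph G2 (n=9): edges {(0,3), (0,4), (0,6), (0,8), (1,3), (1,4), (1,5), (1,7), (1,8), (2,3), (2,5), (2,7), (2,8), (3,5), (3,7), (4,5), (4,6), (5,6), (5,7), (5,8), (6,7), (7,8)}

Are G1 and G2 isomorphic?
Yes, isomorphic

The graphs are isomorphic.
One valid mapping φ: V(G1) → V(G2): 0→8, 1→2, 2→5, 3→0, 4→6, 5→4, 6→1, 7→3, 8→7

Verify φ preserves adjacency — for each edge of G1, its image is an edge of G2:
  (0,1) → (φ(0),φ(1)) = (2,8) ∈ E(G2) ✓
  (0,2) → (φ(0),φ(2)) = (5,8) ∈ E(G2) ✓
  (0,3) → (φ(0),φ(3)) = (0,8) ∈ E(G2) ✓
  (0,6) → (φ(0),φ(6)) = (1,8) ∈ E(G2) ✓
  (0,8) → (φ(0),φ(8)) = (7,8) ∈ E(G2) ✓
  (1,2) → (φ(1),φ(2)) = (2,5) ∈ E(G2) ✓
  (1,7) → (φ(1),φ(7)) = (2,3) ∈ E(G2) ✓
  (1,8) → (φ(1),φ(8)) = (2,7) ∈ E(G2) ✓
  (2,4) → (φ(2),φ(4)) = (5,6) ∈ E(G2) ✓
  (2,5) → (φ(2),φ(5)) = (4,5) ∈ E(G2) ✓
  (2,6) → (φ(2),φ(6)) = (1,5) ∈ E(G2) ✓
  (2,7) → (φ(2),φ(7)) = (3,5) ∈ E(G2) ✓
  (2,8) → (φ(2),φ(8)) = (5,7) ∈ E(G2) ✓
  (3,4) → (φ(3),φ(4)) = (0,6) ∈ E(G2) ✓
  (3,5) → (φ(3),φ(5)) = (0,4) ∈ E(G2) ✓
  (3,7) → (φ(3),φ(7)) = (0,3) ∈ E(G2) ✓
  (4,5) → (φ(4),φ(5)) = (4,6) ∈ E(G2) ✓
  (4,8) → (φ(4),φ(8)) = (6,7) ∈ E(G2) ✓
  (5,6) → (φ(5),φ(6)) = (1,4) ∈ E(G2) ✓
  (6,7) → (φ(6),φ(7)) = (1,3) ∈ E(G2) ✓
  (6,8) → (φ(6),φ(8)) = (1,7) ∈ E(G2) ✓
  (7,8) → (φ(7),φ(8)) = (3,7) ∈ E(G2) ✓
All 22 edges of G1 map to edges of G2, and |E(G1)| = |E(G2)| = 22, so φ is a bijection on edges as well as vertices. Hence G1 ≅ G2.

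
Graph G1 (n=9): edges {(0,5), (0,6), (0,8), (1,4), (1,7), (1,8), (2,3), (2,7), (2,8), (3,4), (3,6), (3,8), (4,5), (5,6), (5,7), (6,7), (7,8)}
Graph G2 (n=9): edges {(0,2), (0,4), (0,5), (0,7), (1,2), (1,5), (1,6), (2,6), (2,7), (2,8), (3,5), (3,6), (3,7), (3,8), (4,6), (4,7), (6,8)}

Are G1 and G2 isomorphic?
Yes, isomorphic

The graphs are isomorphic.
One valid mapping φ: V(G1) → V(G2): 0→4, 1→1, 2→8, 3→3, 4→5, 5→0, 6→7, 7→2, 8→6

Verify φ preserves adjacency — for each edge of G1, its image is an edge of G2:
  (0,5) → (φ(0),φ(5)) = (0,4) ∈ E(G2) ✓
  (0,6) → (φ(0),φ(6)) = (4,7) ∈ E(G2) ✓
  (0,8) → (φ(0),φ(8)) = (4,6) ∈ E(G2) ✓
  (1,4) → (φ(1),φ(4)) = (1,5) ∈ E(G2) ✓
  (1,7) → (φ(1),φ(7)) = (1,2) ∈ E(G2) ✓
  (1,8) → (φ(1),φ(8)) = (1,6) ∈ E(G2) ✓
  (2,3) → (φ(2),φ(3)) = (3,8) ∈ E(G2) ✓
  (2,7) → (φ(2),φ(7)) = (2,8) ∈ E(G2) ✓
  (2,8) → (φ(2),φ(8)) = (6,8) ∈ E(G2) ✓
  (3,4) → (φ(3),φ(4)) = (3,5) ∈ E(G2) ✓
  (3,6) → (φ(3),φ(6)) = (3,7) ∈ E(G2) ✓
  (3,8) → (φ(3),φ(8)) = (3,6) ∈ E(G2) ✓
  (4,5) → (φ(4),φ(5)) = (0,5) ∈ E(G2) ✓
  (5,6) → (φ(5),φ(6)) = (0,7) ∈ E(G2) ✓
  (5,7) → (φ(5),φ(7)) = (0,2) ∈ E(G2) ✓
  (6,7) → (φ(6),φ(7)) = (2,7) ∈ E(G2) ✓
  (7,8) → (φ(7),φ(8)) = (2,6) ∈ E(G2) ✓
All 17 edges of G1 map to edges of G2, and |E(G1)| = |E(G2)| = 17, so φ is a bijection on edges as well as vertices. Hence G1 ≅ G2.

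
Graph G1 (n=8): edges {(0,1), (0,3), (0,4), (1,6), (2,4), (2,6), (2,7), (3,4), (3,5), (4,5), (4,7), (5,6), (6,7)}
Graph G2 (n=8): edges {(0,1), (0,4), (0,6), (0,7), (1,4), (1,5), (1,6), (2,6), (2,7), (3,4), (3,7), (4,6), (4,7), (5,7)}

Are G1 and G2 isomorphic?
No, not isomorphic

The graphs are NOT isomorphic.

Counting triangles (3-cliques): G1 has 4, G2 has 6.
Triangle count is an isomorphism invariant, so differing triangle counts rule out isomorphism.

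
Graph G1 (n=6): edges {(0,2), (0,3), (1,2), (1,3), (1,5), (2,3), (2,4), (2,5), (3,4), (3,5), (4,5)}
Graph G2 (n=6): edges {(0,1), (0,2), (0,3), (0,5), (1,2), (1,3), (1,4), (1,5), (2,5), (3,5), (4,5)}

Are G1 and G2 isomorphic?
Yes, isomorphic

The graphs are isomorphic.
One valid mapping φ: V(G1) → V(G2): 0→4, 1→3, 2→1, 3→5, 4→2, 5→0

Verify φ preserves adjacency — for each edge of G1, its image is an edge of G2:
  (0,2) → (φ(0),φ(2)) = (1,4) ∈ E(G2) ✓
  (0,3) → (φ(0),φ(3)) = (4,5) ∈ E(G2) ✓
  (1,2) → (φ(1),φ(2)) = (1,3) ∈ E(G2) ✓
  (1,3) → (φ(1),φ(3)) = (3,5) ∈ E(G2) ✓
  (1,5) → (φ(1),φ(5)) = (0,3) ∈ E(G2) ✓
  (2,3) → (φ(2),φ(3)) = (1,5) ∈ E(G2) ✓
  (2,4) → (φ(2),φ(4)) = (1,2) ∈ E(G2) ✓
  (2,5) → (φ(2),φ(5)) = (0,1) ∈ E(G2) ✓
  (3,4) → (φ(3),φ(4)) = (2,5) ∈ E(G2) ✓
  (3,5) → (φ(3),φ(5)) = (0,5) ∈ E(G2) ✓
  (4,5) → (φ(4),φ(5)) = (0,2) ∈ E(G2) ✓
All 11 edges of G1 map to edges of G2, and |E(G1)| = |E(G2)| = 11, so φ is a bijection on edges as well as vertices. Hence G1 ≅ G2.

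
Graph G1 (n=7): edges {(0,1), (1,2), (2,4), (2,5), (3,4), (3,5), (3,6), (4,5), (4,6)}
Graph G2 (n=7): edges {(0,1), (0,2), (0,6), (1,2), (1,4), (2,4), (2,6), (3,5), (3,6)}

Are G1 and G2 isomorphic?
Yes, isomorphic

The graphs are isomorphic.
One valid mapping φ: V(G1) → V(G2): 0→5, 1→3, 2→6, 3→1, 4→2, 5→0, 6→4

Verify φ preserves adjacency — for each edge of G1, its image is an edge of G2:
  (0,1) → (φ(0),φ(1)) = (3,5) ∈ E(G2) ✓
  (1,2) → (φ(1),φ(2)) = (3,6) ∈ E(G2) ✓
  (2,4) → (φ(2),φ(4)) = (2,6) ∈ E(G2) ✓
  (2,5) → (φ(2),φ(5)) = (0,6) ∈ E(G2) ✓
  (3,4) → (φ(3),φ(4)) = (1,2) ∈ E(G2) ✓
  (3,5) → (φ(3),φ(5)) = (0,1) ∈ E(G2) ✓
  (3,6) → (φ(3),φ(6)) = (1,4) ∈ E(G2) ✓
  (4,5) → (φ(4),φ(5)) = (0,2) ∈ E(G2) ✓
  (4,6) → (φ(4),φ(6)) = (2,4) ∈ E(G2) ✓
All 9 edges of G1 map to edges of G2, and |E(G1)| = |E(G2)| = 9, so φ is a bijection on edges as well as vertices. Hence G1 ≅ G2.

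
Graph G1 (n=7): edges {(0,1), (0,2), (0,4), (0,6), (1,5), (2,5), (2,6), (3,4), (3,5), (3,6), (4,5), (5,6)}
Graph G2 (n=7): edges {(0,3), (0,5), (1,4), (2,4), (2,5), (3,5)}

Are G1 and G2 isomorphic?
No, not isomorphic

The graphs are NOT isomorphic.

Connected components of G1: 1 component(s) with vertex sets [[0, 1, 2, 3, 4, 5, 6]], sizes [7].
Connected components of G2: 2 component(s) with vertex sets [[6], [0, 1, 2, 3, 4, 5]], sizes [1, 6].
The number of connected components (and the multiset of component sizes) is an isomorphism invariant — an isomorphism maps each component of G1 bijectively onto a component of G2. Since G1 has 1 component(s) and G2 has 2, they cannot be isomorphic.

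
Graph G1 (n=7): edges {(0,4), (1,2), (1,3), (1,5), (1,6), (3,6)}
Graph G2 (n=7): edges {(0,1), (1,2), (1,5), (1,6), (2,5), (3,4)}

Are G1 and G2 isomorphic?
Yes, isomorphic

The graphs are isomorphic.
One valid mapping φ: V(G1) → V(G2): 0→3, 1→1, 2→0, 3→2, 4→4, 5→6, 6→5

Verify φ preserves adjacency — for each edge of G1, its image is an edge of G2:
  (0,4) → (φ(0),φ(4)) = (3,4) ∈ E(G2) ✓
  (1,2) → (φ(1),φ(2)) = (0,1) ∈ E(G2) ✓
  (1,3) → (φ(1),φ(3)) = (1,2) ∈ E(G2) ✓
  (1,5) → (φ(1),φ(5)) = (1,6) ∈ E(G2) ✓
  (1,6) → (φ(1),φ(6)) = (1,5) ∈ E(G2) ✓
  (3,6) → (φ(3),φ(6)) = (2,5) ∈ E(G2) ✓
All 6 edges of G1 map to edges of G2, and |E(G1)| = |E(G2)| = 6, so φ is a bijection on edges as well as vertices. Hence G1 ≅ G2.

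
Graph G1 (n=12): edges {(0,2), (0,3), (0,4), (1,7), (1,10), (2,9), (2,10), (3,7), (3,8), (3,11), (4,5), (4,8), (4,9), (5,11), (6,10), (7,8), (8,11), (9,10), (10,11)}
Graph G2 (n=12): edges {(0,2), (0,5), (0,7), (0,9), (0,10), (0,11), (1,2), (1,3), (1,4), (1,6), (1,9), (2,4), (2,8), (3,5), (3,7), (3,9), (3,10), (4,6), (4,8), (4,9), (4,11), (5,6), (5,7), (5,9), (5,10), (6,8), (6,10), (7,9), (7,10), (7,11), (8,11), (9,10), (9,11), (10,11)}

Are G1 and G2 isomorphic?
No, not isomorphic

The graphs are NOT isomorphic.

Counting triangles (3-cliques): G1 has 3, G2 has 31.
Triangle count is an isomorphism invariant, so differing triangle counts rule out isomorphism.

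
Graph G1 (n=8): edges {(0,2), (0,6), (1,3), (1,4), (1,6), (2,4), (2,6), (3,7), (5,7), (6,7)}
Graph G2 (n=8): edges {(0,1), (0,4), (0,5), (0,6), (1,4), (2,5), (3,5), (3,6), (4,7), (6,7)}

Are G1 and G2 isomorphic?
Yes, isomorphic

The graphs are isomorphic.
One valid mapping φ: V(G1) → V(G2): 0→1, 1→6, 2→4, 3→3, 4→7, 5→2, 6→0, 7→5

Verify φ preserves adjacency — for each edge of G1, its image is an edge of G2:
  (0,2) → (φ(0),φ(2)) = (1,4) ∈ E(G2) ✓
  (0,6) → (φ(0),φ(6)) = (0,1) ∈ E(G2) ✓
  (1,3) → (φ(1),φ(3)) = (3,6) ∈ E(G2) ✓
  (1,4) → (φ(1),φ(4)) = (6,7) ∈ E(G2) ✓
  (1,6) → (φ(1),φ(6)) = (0,6) ∈ E(G2) ✓
  (2,4) → (φ(2),φ(4)) = (4,7) ∈ E(G2) ✓
  (2,6) → (φ(2),φ(6)) = (0,4) ∈ E(G2) ✓
  (3,7) → (φ(3),φ(7)) = (3,5) ∈ E(G2) ✓
  (5,7) → (φ(5),φ(7)) = (2,5) ∈ E(G2) ✓
  (6,7) → (φ(6),φ(7)) = (0,5) ∈ E(G2) ✓
All 10 edges of G1 map to edges of G2, and |E(G1)| = |E(G2)| = 10, so φ is a bijection on edges as well as vertices. Hence G1 ≅ G2.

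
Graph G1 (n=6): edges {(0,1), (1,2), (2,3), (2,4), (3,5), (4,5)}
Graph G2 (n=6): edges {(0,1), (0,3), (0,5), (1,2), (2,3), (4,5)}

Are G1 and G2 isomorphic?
Yes, isomorphic

The graphs are isomorphic.
One valid mapping φ: V(G1) → V(G2): 0→4, 1→5, 2→0, 3→1, 4→3, 5→2

Verify φ preserves adjacency — for each edge of G1, its image is an edge of G2:
  (0,1) → (φ(0),φ(1)) = (4,5) ∈ E(G2) ✓
  (1,2) → (φ(1),φ(2)) = (0,5) ∈ E(G2) ✓
  (2,3) → (φ(2),φ(3)) = (0,1) ∈ E(G2) ✓
  (2,4) → (φ(2),φ(4)) = (0,3) ∈ E(G2) ✓
  (3,5) → (φ(3),φ(5)) = (1,2) ∈ E(G2) ✓
  (4,5) → (φ(4),φ(5)) = (2,3) ∈ E(G2) ✓
All 6 edges of G1 map to edges of G2, and |E(G1)| = |E(G2)| = 6, so φ is a bijection on edges as well as vertices. Hence G1 ≅ G2.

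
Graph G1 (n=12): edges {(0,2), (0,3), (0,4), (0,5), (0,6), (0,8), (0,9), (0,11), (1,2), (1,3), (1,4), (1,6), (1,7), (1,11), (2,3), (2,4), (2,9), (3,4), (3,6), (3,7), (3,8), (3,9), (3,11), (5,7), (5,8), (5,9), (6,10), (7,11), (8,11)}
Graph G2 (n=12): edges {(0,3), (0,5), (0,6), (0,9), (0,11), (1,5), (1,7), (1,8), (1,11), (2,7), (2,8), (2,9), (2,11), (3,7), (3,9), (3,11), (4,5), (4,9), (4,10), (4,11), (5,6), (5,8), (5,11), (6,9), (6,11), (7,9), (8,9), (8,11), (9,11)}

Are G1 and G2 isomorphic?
Yes, isomorphic

The graphs are isomorphic.
One valid mapping φ: V(G1) → V(G2): 0→9, 1→5, 2→0, 3→11, 4→6, 5→7, 6→4, 7→1, 8→2, 9→3, 10→10, 11→8

Verify φ preserves adjacency — for each edge of G1, its image is an edge of G2:
  (0,2) → (φ(0),φ(2)) = (0,9) ∈ E(G2) ✓
  (0,3) → (φ(0),φ(3)) = (9,11) ∈ E(G2) ✓
  (0,4) → (φ(0),φ(4)) = (6,9) ∈ E(G2) ✓
  (0,5) → (φ(0),φ(5)) = (7,9) ∈ E(G2) ✓
  (0,6) → (φ(0),φ(6)) = (4,9) ∈ E(G2) ✓
  (0,8) → (φ(0),φ(8)) = (2,9) ∈ E(G2) ✓
  (0,9) → (φ(0),φ(9)) = (3,9) ∈ E(G2) ✓
  (0,11) → (φ(0),φ(11)) = (8,9) ∈ E(G2) ✓
  (1,2) → (φ(1),φ(2)) = (0,5) ∈ E(G2) ✓
  (1,3) → (φ(1),φ(3)) = (5,11) ∈ E(G2) ✓
  (1,4) → (φ(1),φ(4)) = (5,6) ∈ E(G2) ✓
  (1,6) → (φ(1),φ(6)) = (4,5) ∈ E(G2) ✓
  (1,7) → (φ(1),φ(7)) = (1,5) ∈ E(G2) ✓
  (1,11) → (φ(1),φ(11)) = (5,8) ∈ E(G2) ✓
  (2,3) → (φ(2),φ(3)) = (0,11) ∈ E(G2) ✓
  (2,4) → (φ(2),φ(4)) = (0,6) ∈ E(G2) ✓
  (2,9) → (φ(2),φ(9)) = (0,3) ∈ E(G2) ✓
  (3,4) → (φ(3),φ(4)) = (6,11) ∈ E(G2) ✓
  (3,6) → (φ(3),φ(6)) = (4,11) ∈ E(G2) ✓
  (3,7) → (φ(3),φ(7)) = (1,11) ∈ E(G2) ✓
  (3,8) → (φ(3),φ(8)) = (2,11) ∈ E(G2) ✓
  (3,9) → (φ(3),φ(9)) = (3,11) ∈ E(G2) ✓
  (3,11) → (φ(3),φ(11)) = (8,11) ∈ E(G2) ✓
  (5,7) → (φ(5),φ(7)) = (1,7) ∈ E(G2) ✓
  (5,8) → (φ(5),φ(8)) = (2,7) ∈ E(G2) ✓
  (5,9) → (φ(5),φ(9)) = (3,7) ∈ E(G2) ✓
  (6,10) → (φ(6),φ(10)) = (4,10) ∈ E(G2) ✓
  (7,11) → (φ(7),φ(11)) = (1,8) ∈ E(G2) ✓
  (8,11) → (φ(8),φ(11)) = (2,8) ∈ E(G2) ✓
All 29 edges of G1 map to edges of G2, and |E(G1)| = |E(G2)| = 29, so φ is a bijection on edges as well as vertices. Hence G1 ≅ G2.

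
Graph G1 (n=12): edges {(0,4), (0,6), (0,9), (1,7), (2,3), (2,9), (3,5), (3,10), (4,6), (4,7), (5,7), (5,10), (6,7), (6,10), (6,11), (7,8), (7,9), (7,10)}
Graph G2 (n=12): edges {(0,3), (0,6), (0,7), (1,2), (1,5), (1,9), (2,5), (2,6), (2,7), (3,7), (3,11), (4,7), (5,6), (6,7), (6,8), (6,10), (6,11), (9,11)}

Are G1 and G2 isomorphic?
Yes, isomorphic

The graphs are isomorphic.
One valid mapping φ: V(G1) → V(G2): 0→3, 1→10, 2→9, 3→1, 4→0, 5→5, 6→7, 7→6, 8→8, 9→11, 10→2, 11→4

Verify φ preserves adjacency — for each edge of G1, its image is an edge of G2:
  (0,4) → (φ(0),φ(4)) = (0,3) ∈ E(G2) ✓
  (0,6) → (φ(0),φ(6)) = (3,7) ∈ E(G2) ✓
  (0,9) → (φ(0),φ(9)) = (3,11) ∈ E(G2) ✓
  (1,7) → (φ(1),φ(7)) = (6,10) ∈ E(G2) ✓
  (2,3) → (φ(2),φ(3)) = (1,9) ∈ E(G2) ✓
  (2,9) → (φ(2),φ(9)) = (9,11) ∈ E(G2) ✓
  (3,5) → (φ(3),φ(5)) = (1,5) ∈ E(G2) ✓
  (3,10) → (φ(3),φ(10)) = (1,2) ∈ E(G2) ✓
  (4,6) → (φ(4),φ(6)) = (0,7) ∈ E(G2) ✓
  (4,7) → (φ(4),φ(7)) = (0,6) ∈ E(G2) ✓
  (5,7) → (φ(5),φ(7)) = (5,6) ∈ E(G2) ✓
  (5,10) → (φ(5),φ(10)) = (2,5) ∈ E(G2) ✓
  (6,7) → (φ(6),φ(7)) = (6,7) ∈ E(G2) ✓
  (6,10) → (φ(6),φ(10)) = (2,7) ∈ E(G2) ✓
  (6,11) → (φ(6),φ(11)) = (4,7) ∈ E(G2) ✓
  (7,8) → (φ(7),φ(8)) = (6,8) ∈ E(G2) ✓
  (7,9) → (φ(7),φ(9)) = (6,11) ∈ E(G2) ✓
  (7,10) → (φ(7),φ(10)) = (2,6) ∈ E(G2) ✓
All 18 edges of G1 map to edges of G2, and |E(G1)| = |E(G2)| = 18, so φ is a bijection on edges as well as vertices. Hence G1 ≅ G2.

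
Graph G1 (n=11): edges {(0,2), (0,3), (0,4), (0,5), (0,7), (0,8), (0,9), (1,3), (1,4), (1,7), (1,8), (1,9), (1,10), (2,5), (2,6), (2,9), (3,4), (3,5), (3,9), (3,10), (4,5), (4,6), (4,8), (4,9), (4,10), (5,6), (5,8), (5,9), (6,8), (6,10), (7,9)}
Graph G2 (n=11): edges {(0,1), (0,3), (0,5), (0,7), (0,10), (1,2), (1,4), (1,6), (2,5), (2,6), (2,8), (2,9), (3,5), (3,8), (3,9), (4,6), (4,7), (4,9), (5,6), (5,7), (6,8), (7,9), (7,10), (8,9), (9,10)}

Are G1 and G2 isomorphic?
No, not isomorphic

The graphs are NOT isomorphic.

Counting triangles (3-cliques): G1 has 30, G2 has 11.
Triangle count is an isomorphism invariant, so differing triangle counts rule out isomorphism.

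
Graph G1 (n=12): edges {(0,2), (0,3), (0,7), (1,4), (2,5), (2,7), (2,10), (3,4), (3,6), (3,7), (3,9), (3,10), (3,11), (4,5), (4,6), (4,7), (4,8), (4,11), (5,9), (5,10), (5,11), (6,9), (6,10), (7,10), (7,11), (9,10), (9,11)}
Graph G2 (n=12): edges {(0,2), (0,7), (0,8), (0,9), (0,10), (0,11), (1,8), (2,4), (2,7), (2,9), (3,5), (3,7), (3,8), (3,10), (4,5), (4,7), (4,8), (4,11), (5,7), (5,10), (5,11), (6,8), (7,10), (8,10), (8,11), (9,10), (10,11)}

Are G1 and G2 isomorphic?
Yes, isomorphic

The graphs are isomorphic.
One valid mapping φ: V(G1) → V(G2): 0→9, 1→1, 2→2, 3→10, 4→8, 5→4, 6→3, 7→0, 8→6, 9→5, 10→7, 11→11

Verify φ preserves adjacency — for each edge of G1, its image is an edge of G2:
  (0,2) → (φ(0),φ(2)) = (2,9) ∈ E(G2) ✓
  (0,3) → (φ(0),φ(3)) = (9,10) ∈ E(G2) ✓
  (0,7) → (φ(0),φ(7)) = (0,9) ∈ E(G2) ✓
  (1,4) → (φ(1),φ(4)) = (1,8) ∈ E(G2) ✓
  (2,5) → (φ(2),φ(5)) = (2,4) ∈ E(G2) ✓
  (2,7) → (φ(2),φ(7)) = (0,2) ∈ E(G2) ✓
  (2,10) → (φ(2),φ(10)) = (2,7) ∈ E(G2) ✓
  (3,4) → (φ(3),φ(4)) = (8,10) ∈ E(G2) ✓
  (3,6) → (φ(3),φ(6)) = (3,10) ∈ E(G2) ✓
  (3,7) → (φ(3),φ(7)) = (0,10) ∈ E(G2) ✓
  (3,9) → (φ(3),φ(9)) = (5,10) ∈ E(G2) ✓
  (3,10) → (φ(3),φ(10)) = (7,10) ∈ E(G2) ✓
  (3,11) → (φ(3),φ(11)) = (10,11) ∈ E(G2) ✓
  (4,5) → (φ(4),φ(5)) = (4,8) ∈ E(G2) ✓
  (4,6) → (φ(4),φ(6)) = (3,8) ∈ E(G2) ✓
  (4,7) → (φ(4),φ(7)) = (0,8) ∈ E(G2) ✓
  (4,8) → (φ(4),φ(8)) = (6,8) ∈ E(G2) ✓
  (4,11) → (φ(4),φ(11)) = (8,11) ∈ E(G2) ✓
  (5,9) → (φ(5),φ(9)) = (4,5) ∈ E(G2) ✓
  (5,10) → (φ(5),φ(10)) = (4,7) ∈ E(G2) ✓
  (5,11) → (φ(5),φ(11)) = (4,11) ∈ E(G2) ✓
  (6,9) → (φ(6),φ(9)) = (3,5) ∈ E(G2) ✓
  (6,10) → (φ(6),φ(10)) = (3,7) ∈ E(G2) ✓
  (7,10) → (φ(7),φ(10)) = (0,7) ∈ E(G2) ✓
  (7,11) → (φ(7),φ(11)) = (0,11) ∈ E(G2) ✓
  (9,10) → (φ(9),φ(10)) = (5,7) ∈ E(G2) ✓
  (9,11) → (φ(9),φ(11)) = (5,11) ∈ E(G2) ✓
All 27 edges of G1 map to edges of G2, and |E(G1)| = |E(G2)| = 27, so φ is a bijection on edges as well as vertices. Hence G1 ≅ G2.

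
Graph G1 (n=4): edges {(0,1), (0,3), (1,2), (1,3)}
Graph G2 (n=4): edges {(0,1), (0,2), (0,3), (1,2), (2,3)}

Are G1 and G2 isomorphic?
No, not isomorphic

The graphs are NOT isomorphic.

Degrees in G1: deg(0)=2, deg(1)=3, deg(2)=1, deg(3)=2.
Sorted degree sequence of G1: [3, 2, 2, 1].
Degrees in G2: deg(0)=3, deg(1)=2, deg(2)=3, deg(3)=2.
Sorted degree sequence of G2: [3, 3, 2, 2].
The (sorted) degree sequence is an isomorphism invariant, so since G1 and G2 have different degree sequences they cannot be isomorphic.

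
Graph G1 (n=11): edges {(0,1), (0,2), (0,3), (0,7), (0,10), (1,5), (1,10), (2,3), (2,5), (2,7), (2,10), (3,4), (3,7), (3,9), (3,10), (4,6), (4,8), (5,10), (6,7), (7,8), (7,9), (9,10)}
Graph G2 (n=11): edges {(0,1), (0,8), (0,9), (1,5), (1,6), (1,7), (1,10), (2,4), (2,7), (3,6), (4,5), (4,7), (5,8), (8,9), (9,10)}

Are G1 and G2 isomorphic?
No, not isomorphic

The graphs are NOT isomorphic.

Counting triangles (3-cliques): G1 has 12, G2 has 2.
Triangle count is an isomorphism invariant, so differing triangle counts rule out isomorphism.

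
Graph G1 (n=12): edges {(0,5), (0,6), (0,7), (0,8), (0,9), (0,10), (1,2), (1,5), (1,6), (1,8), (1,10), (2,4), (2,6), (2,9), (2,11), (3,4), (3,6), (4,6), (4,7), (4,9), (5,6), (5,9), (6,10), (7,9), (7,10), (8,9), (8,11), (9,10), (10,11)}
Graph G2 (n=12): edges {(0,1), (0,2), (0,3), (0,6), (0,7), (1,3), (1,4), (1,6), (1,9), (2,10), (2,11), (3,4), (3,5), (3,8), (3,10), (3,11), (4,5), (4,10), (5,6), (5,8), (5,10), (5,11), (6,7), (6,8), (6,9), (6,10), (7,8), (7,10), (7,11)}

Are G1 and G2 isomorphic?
Yes, isomorphic

The graphs are isomorphic.
One valid mapping φ: V(G1) → V(G2): 0→5, 1→7, 2→0, 3→9, 4→1, 5→8, 6→6, 7→4, 8→11, 9→3, 10→10, 11→2

Verify φ preserves adjacency — for each edge of G1, its image is an edge of G2:
  (0,5) → (φ(0),φ(5)) = (5,8) ∈ E(G2) ✓
  (0,6) → (φ(0),φ(6)) = (5,6) ∈ E(G2) ✓
  (0,7) → (φ(0),φ(7)) = (4,5) ∈ E(G2) ✓
  (0,8) → (φ(0),φ(8)) = (5,11) ∈ E(G2) ✓
  (0,9) → (φ(0),φ(9)) = (3,5) ∈ E(G2) ✓
  (0,10) → (φ(0),φ(10)) = (5,10) ∈ E(G2) ✓
  (1,2) → (φ(1),φ(2)) = (0,7) ∈ E(G2) ✓
  (1,5) → (φ(1),φ(5)) = (7,8) ∈ E(G2) ✓
  (1,6) → (φ(1),φ(6)) = (6,7) ∈ E(G2) ✓
  (1,8) → (φ(1),φ(8)) = (7,11) ∈ E(G2) ✓
  (1,10) → (φ(1),φ(10)) = (7,10) ∈ E(G2) ✓
  (2,4) → (φ(2),φ(4)) = (0,1) ∈ E(G2) ✓
  (2,6) → (φ(2),φ(6)) = (0,6) ∈ E(G2) ✓
  (2,9) → (φ(2),φ(9)) = (0,3) ∈ E(G2) ✓
  (2,11) → (φ(2),φ(11)) = (0,2) ∈ E(G2) ✓
  (3,4) → (φ(3),φ(4)) = (1,9) ∈ E(G2) ✓
  (3,6) → (φ(3),φ(6)) = (6,9) ∈ E(G2) ✓
  (4,6) → (φ(4),φ(6)) = (1,6) ∈ E(G2) ✓
  (4,7) → (φ(4),φ(7)) = (1,4) ∈ E(G2) ✓
  (4,9) → (φ(4),φ(9)) = (1,3) ∈ E(G2) ✓
  (5,6) → (φ(5),φ(6)) = (6,8) ∈ E(G2) ✓
  (5,9) → (φ(5),φ(9)) = (3,8) ∈ E(G2) ✓
  (6,10) → (φ(6),φ(10)) = (6,10) ∈ E(G2) ✓
  (7,9) → (φ(7),φ(9)) = (3,4) ∈ E(G2) ✓
  (7,10) → (φ(7),φ(10)) = (4,10) ∈ E(G2) ✓
  (8,9) → (φ(8),φ(9)) = (3,11) ∈ E(G2) ✓
  (8,11) → (φ(8),φ(11)) = (2,11) ∈ E(G2) ✓
  (9,10) → (φ(9),φ(10)) = (3,10) ∈ E(G2) ✓
  (10,11) → (φ(10),φ(11)) = (2,10) ∈ E(G2) ✓
All 29 edges of G1 map to edges of G2, and |E(G1)| = |E(G2)| = 29, so φ is a bijection on edges as well as vertices. Hence G1 ≅ G2.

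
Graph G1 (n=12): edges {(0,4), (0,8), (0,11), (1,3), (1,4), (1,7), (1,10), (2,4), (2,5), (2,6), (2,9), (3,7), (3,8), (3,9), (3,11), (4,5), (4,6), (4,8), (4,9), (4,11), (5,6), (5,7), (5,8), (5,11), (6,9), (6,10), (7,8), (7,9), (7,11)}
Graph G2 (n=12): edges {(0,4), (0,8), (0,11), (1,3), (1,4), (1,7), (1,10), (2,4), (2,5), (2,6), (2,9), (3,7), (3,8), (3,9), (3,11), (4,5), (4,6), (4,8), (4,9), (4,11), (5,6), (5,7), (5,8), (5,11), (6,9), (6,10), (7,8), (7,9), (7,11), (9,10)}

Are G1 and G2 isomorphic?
No, not isomorphic

The graphs are NOT isomorphic.

Counting edges: G1 has 29 edge(s); G2 has 30 edge(s).
Edge count is an isomorphism invariant (a bijection on vertices induces a bijection on edges), so differing edge counts rule out isomorphism.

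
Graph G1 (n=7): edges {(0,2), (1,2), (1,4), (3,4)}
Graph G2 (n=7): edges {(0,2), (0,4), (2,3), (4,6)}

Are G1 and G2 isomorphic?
Yes, isomorphic

The graphs are isomorphic.
One valid mapping φ: V(G1) → V(G2): 0→6, 1→0, 2→4, 3→3, 4→2, 5→5, 6→1

Verify φ preserves adjacency — for each edge of G1, its image is an edge of G2:
  (0,2) → (φ(0),φ(2)) = (4,6) ∈ E(G2) ✓
  (1,2) → (φ(1),φ(2)) = (0,4) ∈ E(G2) ✓
  (1,4) → (φ(1),φ(4)) = (0,2) ∈ E(G2) ✓
  (3,4) → (φ(3),φ(4)) = (2,3) ∈ E(G2) ✓
All 4 edges of G1 map to edges of G2, and |E(G1)| = |E(G2)| = 4, so φ is a bijection on edges as well as vertices. Hence G1 ≅ G2.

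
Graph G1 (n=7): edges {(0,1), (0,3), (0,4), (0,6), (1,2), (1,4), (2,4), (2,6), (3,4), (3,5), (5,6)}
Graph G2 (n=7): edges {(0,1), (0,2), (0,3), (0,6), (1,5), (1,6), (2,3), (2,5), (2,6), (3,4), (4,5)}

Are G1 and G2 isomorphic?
Yes, isomorphic

The graphs are isomorphic.
One valid mapping φ: V(G1) → V(G2): 0→2, 1→6, 2→1, 3→3, 4→0, 5→4, 6→5

Verify φ preserves adjacency — for each edge of G1, its image is an edge of G2:
  (0,1) → (φ(0),φ(1)) = (2,6) ∈ E(G2) ✓
  (0,3) → (φ(0),φ(3)) = (2,3) ∈ E(G2) ✓
  (0,4) → (φ(0),φ(4)) = (0,2) ∈ E(G2) ✓
  (0,6) → (φ(0),φ(6)) = (2,5) ∈ E(G2) ✓
  (1,2) → (φ(1),φ(2)) = (1,6) ∈ E(G2) ✓
  (1,4) → (φ(1),φ(4)) = (0,6) ∈ E(G2) ✓
  (2,4) → (φ(2),φ(4)) = (0,1) ∈ E(G2) ✓
  (2,6) → (φ(2),φ(6)) = (1,5) ∈ E(G2) ✓
  (3,4) → (φ(3),φ(4)) = (0,3) ∈ E(G2) ✓
  (3,5) → (φ(3),φ(5)) = (3,4) ∈ E(G2) ✓
  (5,6) → (φ(5),φ(6)) = (4,5) ∈ E(G2) ✓
All 11 edges of G1 map to edges of G2, and |E(G1)| = |E(G2)| = 11, so φ is a bijection on edges as well as vertices. Hence G1 ≅ G2.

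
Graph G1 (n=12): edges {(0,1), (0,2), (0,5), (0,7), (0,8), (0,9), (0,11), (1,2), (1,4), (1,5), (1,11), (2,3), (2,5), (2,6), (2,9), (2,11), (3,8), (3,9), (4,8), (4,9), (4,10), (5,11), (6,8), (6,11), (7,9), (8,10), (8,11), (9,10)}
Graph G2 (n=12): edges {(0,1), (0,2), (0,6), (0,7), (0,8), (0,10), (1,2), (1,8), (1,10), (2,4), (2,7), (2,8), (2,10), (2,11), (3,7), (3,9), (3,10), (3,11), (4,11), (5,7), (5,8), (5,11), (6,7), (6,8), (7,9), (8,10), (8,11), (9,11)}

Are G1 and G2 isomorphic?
Yes, isomorphic

The graphs are isomorphic.
One valid mapping φ: V(G1) → V(G2): 0→2, 1→10, 2→8, 3→5, 4→3, 5→1, 6→6, 7→4, 8→7, 9→11, 10→9, 11→0

Verify φ preserves adjacency — for each edge of G1, its image is an edge of G2:
  (0,1) → (φ(0),φ(1)) = (2,10) ∈ E(G2) ✓
  (0,2) → (φ(0),φ(2)) = (2,8) ∈ E(G2) ✓
  (0,5) → (φ(0),φ(5)) = (1,2) ∈ E(G2) ✓
  (0,7) → (φ(0),φ(7)) = (2,4) ∈ E(G2) ✓
  (0,8) → (φ(0),φ(8)) = (2,7) ∈ E(G2) ✓
  (0,9) → (φ(0),φ(9)) = (2,11) ∈ E(G2) ✓
  (0,11) → (φ(0),φ(11)) = (0,2) ∈ E(G2) ✓
  (1,2) → (φ(1),φ(2)) = (8,10) ∈ E(G2) ✓
  (1,4) → (φ(1),φ(4)) = (3,10) ∈ E(G2) ✓
  (1,5) → (φ(1),φ(5)) = (1,10) ∈ E(G2) ✓
  (1,11) → (φ(1),φ(11)) = (0,10) ∈ E(G2) ✓
  (2,3) → (φ(2),φ(3)) = (5,8) ∈ E(G2) ✓
  (2,5) → (φ(2),φ(5)) = (1,8) ∈ E(G2) ✓
  (2,6) → (φ(2),φ(6)) = (6,8) ∈ E(G2) ✓
  (2,9) → (φ(2),φ(9)) = (8,11) ∈ E(G2) ✓
  (2,11) → (φ(2),φ(11)) = (0,8) ∈ E(G2) ✓
  (3,8) → (φ(3),φ(8)) = (5,7) ∈ E(G2) ✓
  (3,9) → (φ(3),φ(9)) = (5,11) ∈ E(G2) ✓
  (4,8) → (φ(4),φ(8)) = (3,7) ∈ E(G2) ✓
  (4,9) → (φ(4),φ(9)) = (3,11) ∈ E(G2) ✓
  (4,10) → (φ(4),φ(10)) = (3,9) ∈ E(G2) ✓
  (5,11) → (φ(5),φ(11)) = (0,1) ∈ E(G2) ✓
  (6,8) → (φ(6),φ(8)) = (6,7) ∈ E(G2) ✓
  (6,11) → (φ(6),φ(11)) = (0,6) ∈ E(G2) ✓
  (7,9) → (φ(7),φ(9)) = (4,11) ∈ E(G2) ✓
  (8,10) → (φ(8),φ(10)) = (7,9) ∈ E(G2) ✓
  (8,11) → (φ(8),φ(11)) = (0,7) ∈ E(G2) ✓
  (9,10) → (φ(9),φ(10)) = (9,11) ∈ E(G2) ✓
All 28 edges of G1 map to edges of G2, and |E(G1)| = |E(G2)| = 28, so φ is a bijection on edges as well as vertices. Hence G1 ≅ G2.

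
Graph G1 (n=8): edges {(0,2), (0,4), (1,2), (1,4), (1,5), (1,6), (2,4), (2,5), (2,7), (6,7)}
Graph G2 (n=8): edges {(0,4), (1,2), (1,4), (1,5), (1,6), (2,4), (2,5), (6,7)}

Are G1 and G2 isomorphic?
No, not isomorphic

The graphs are NOT isomorphic.

Counting edges: G1 has 10 edge(s); G2 has 8 edge(s).
Edge count is an isomorphism invariant (a bijection on vertices induces a bijection on edges), so differing edge counts rule out isomorphism.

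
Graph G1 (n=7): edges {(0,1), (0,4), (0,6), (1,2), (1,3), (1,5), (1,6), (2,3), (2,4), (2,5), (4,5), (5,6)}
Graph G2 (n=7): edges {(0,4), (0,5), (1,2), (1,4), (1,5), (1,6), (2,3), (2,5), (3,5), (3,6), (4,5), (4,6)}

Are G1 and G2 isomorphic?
Yes, isomorphic

The graphs are isomorphic.
One valid mapping φ: V(G1) → V(G2): 0→3, 1→5, 2→4, 3→0, 4→6, 5→1, 6→2

Verify φ preserves adjacency — for each edge of G1, its image is an edge of G2:
  (0,1) → (φ(0),φ(1)) = (3,5) ∈ E(G2) ✓
  (0,4) → (φ(0),φ(4)) = (3,6) ∈ E(G2) ✓
  (0,6) → (φ(0),φ(6)) = (2,3) ∈ E(G2) ✓
  (1,2) → (φ(1),φ(2)) = (4,5) ∈ E(G2) ✓
  (1,3) → (φ(1),φ(3)) = (0,5) ∈ E(G2) ✓
  (1,5) → (φ(1),φ(5)) = (1,5) ∈ E(G2) ✓
  (1,6) → (φ(1),φ(6)) = (2,5) ∈ E(G2) ✓
  (2,3) → (φ(2),φ(3)) = (0,4) ∈ E(G2) ✓
  (2,4) → (φ(2),φ(4)) = (4,6) ∈ E(G2) ✓
  (2,5) → (φ(2),φ(5)) = (1,4) ∈ E(G2) ✓
  (4,5) → (φ(4),φ(5)) = (1,6) ∈ E(G2) ✓
  (5,6) → (φ(5),φ(6)) = (1,2) ∈ E(G2) ✓
All 12 edges of G1 map to edges of G2, and |E(G1)| = |E(G2)| = 12, so φ is a bijection on edges as well as vertices. Hence G1 ≅ G2.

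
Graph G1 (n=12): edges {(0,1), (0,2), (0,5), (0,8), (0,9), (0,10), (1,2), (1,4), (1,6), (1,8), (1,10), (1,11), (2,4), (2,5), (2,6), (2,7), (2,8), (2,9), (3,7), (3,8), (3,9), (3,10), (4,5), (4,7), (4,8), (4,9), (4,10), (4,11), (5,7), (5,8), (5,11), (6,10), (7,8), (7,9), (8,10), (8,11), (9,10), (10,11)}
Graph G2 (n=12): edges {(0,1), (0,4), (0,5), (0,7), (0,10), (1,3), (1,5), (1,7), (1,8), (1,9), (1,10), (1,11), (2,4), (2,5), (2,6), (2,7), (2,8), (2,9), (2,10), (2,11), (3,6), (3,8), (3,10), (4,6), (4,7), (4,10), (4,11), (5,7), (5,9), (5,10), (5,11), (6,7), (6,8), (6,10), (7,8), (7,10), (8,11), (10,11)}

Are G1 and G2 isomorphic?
Yes, isomorphic

The graphs are isomorphic.
One valid mapping φ: V(G1) → V(G2): 0→11, 1→5, 2→2, 3→3, 4→7, 5→4, 6→9, 7→6, 8→10, 9→8, 10→1, 11→0

Verify φ preserves adjacency — for each edge of G1, its image is an edge of G2:
  (0,1) → (φ(0),φ(1)) = (5,11) ∈ E(G2) ✓
  (0,2) → (φ(0),φ(2)) = (2,11) ∈ E(G2) ✓
  (0,5) → (φ(0),φ(5)) = (4,11) ∈ E(G2) ✓
  (0,8) → (φ(0),φ(8)) = (10,11) ∈ E(G2) ✓
  (0,9) → (φ(0),φ(9)) = (8,11) ∈ E(G2) ✓
  (0,10) → (φ(0),φ(10)) = (1,11) ∈ E(G2) ✓
  (1,2) → (φ(1),φ(2)) = (2,5) ∈ E(G2) ✓
  (1,4) → (φ(1),φ(4)) = (5,7) ∈ E(G2) ✓
  (1,6) → (φ(1),φ(6)) = (5,9) ∈ E(G2) ✓
  (1,8) → (φ(1),φ(8)) = (5,10) ∈ E(G2) ✓
  (1,10) → (φ(1),φ(10)) = (1,5) ∈ E(G2) ✓
  (1,11) → (φ(1),φ(11)) = (0,5) ∈ E(G2) ✓
  (2,4) → (φ(2),φ(4)) = (2,7) ∈ E(G2) ✓
  (2,5) → (φ(2),φ(5)) = (2,4) ∈ E(G2) ✓
  (2,6) → (φ(2),φ(6)) = (2,9) ∈ E(G2) ✓
  (2,7) → (φ(2),φ(7)) = (2,6) ∈ E(G2) ✓
  (2,8) → (φ(2),φ(8)) = (2,10) ∈ E(G2) ✓
  (2,9) → (φ(2),φ(9)) = (2,8) ∈ E(G2) ✓
  (3,7) → (φ(3),φ(7)) = (3,6) ∈ E(G2) ✓
  (3,8) → (φ(3),φ(8)) = (3,10) ∈ E(G2) ✓
  (3,9) → (φ(3),φ(9)) = (3,8) ∈ E(G2) ✓
  (3,10) → (φ(3),φ(10)) = (1,3) ∈ E(G2) ✓
  (4,5) → (φ(4),φ(5)) = (4,7) ∈ E(G2) ✓
  (4,7) → (φ(4),φ(7)) = (6,7) ∈ E(G2) ✓
  (4,8) → (φ(4),φ(8)) = (7,10) ∈ E(G2) ✓
  (4,9) → (φ(4),φ(9)) = (7,8) ∈ E(G2) ✓
  (4,10) → (φ(4),φ(10)) = (1,7) ∈ E(G2) ✓
  (4,11) → (φ(4),φ(11)) = (0,7) ∈ E(G2) ✓
  (5,7) → (φ(5),φ(7)) = (4,6) ∈ E(G2) ✓
  (5,8) → (φ(5),φ(8)) = (4,10) ∈ E(G2) ✓
  (5,11) → (φ(5),φ(11)) = (0,4) ∈ E(G2) ✓
  (6,10) → (φ(6),φ(10)) = (1,9) ∈ E(G2) ✓
  (7,8) → (φ(7),φ(8)) = (6,10) ∈ E(G2) ✓
  (7,9) → (φ(7),φ(9)) = (6,8) ∈ E(G2) ✓
  (8,10) → (φ(8),φ(10)) = (1,10) ∈ E(G2) ✓
  (8,11) → (φ(8),φ(11)) = (0,10) ∈ E(G2) ✓
  (9,10) → (φ(9),φ(10)) = (1,8) ∈ E(G2) ✓
  (10,11) → (φ(10),φ(11)) = (0,1) ∈ E(G2) ✓
All 38 edges of G1 map to edges of G2, and |E(G1)| = |E(G2)| = 38, so φ is a bijection on edges as well as vertices. Hence G1 ≅ G2.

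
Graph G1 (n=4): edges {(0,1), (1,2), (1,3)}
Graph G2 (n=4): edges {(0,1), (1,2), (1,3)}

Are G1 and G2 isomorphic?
Yes, isomorphic

The graphs are isomorphic.
One valid mapping φ: V(G1) → V(G2): 0→3, 1→1, 2→2, 3→0

Verify φ preserves adjacency — for each edge of G1, its image is an edge of G2:
  (0,1) → (φ(0),φ(1)) = (1,3) ∈ E(G2) ✓
  (1,2) → (φ(1),φ(2)) = (1,2) ∈ E(G2) ✓
  (1,3) → (φ(1),φ(3)) = (0,1) ∈ E(G2) ✓
All 3 edges of G1 map to edges of G2, and |E(G1)| = |E(G2)| = 3, so φ is a bijection on edges as well as vertices. Hence G1 ≅ G2.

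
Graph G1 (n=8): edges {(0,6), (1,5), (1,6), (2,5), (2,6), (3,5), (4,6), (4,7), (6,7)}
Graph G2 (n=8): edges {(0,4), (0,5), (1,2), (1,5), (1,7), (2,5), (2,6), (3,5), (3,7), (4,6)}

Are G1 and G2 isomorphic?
No, not isomorphic

The graphs are NOT isomorphic.

Degrees in G1: deg(0)=1, deg(1)=2, deg(2)=2, deg(3)=1, deg(4)=2, deg(5)=3, deg(6)=5, deg(7)=2.
Sorted degree sequence of G1: [5, 3, 2, 2, 2, 2, 1, 1].
Degrees in G2: deg(0)=2, deg(1)=3, deg(2)=3, deg(3)=2, deg(4)=2, deg(5)=4, deg(6)=2, deg(7)=2.
Sorted degree sequence of G2: [4, 3, 3, 2, 2, 2, 2, 2].
The (sorted) degree sequence is an isomorphism invariant, so since G1 and G2 have different degree sequences they cannot be isomorphic.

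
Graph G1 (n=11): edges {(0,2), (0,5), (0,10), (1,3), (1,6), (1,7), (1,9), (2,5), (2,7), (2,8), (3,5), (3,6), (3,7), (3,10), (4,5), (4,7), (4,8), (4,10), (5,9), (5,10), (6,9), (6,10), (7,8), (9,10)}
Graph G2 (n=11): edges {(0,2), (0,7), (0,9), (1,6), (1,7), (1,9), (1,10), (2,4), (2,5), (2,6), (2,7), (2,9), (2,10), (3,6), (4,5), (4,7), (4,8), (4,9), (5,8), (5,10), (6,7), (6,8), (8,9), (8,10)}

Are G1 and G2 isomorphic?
No, not isomorphic

The graphs are NOT isomorphic.

Degrees in G1: deg(0)=3, deg(1)=4, deg(2)=4, deg(3)=5, deg(4)=4, deg(5)=6, deg(6)=4, deg(7)=5, deg(8)=3, deg(9)=4, deg(10)=6.
Sorted degree sequence of G1: [6, 6, 5, 5, 4, 4, 4, 4, 4, 3, 3].
Degrees in G2: deg(0)=3, deg(1)=4, deg(2)=7, deg(3)=1, deg(4)=5, deg(5)=4, deg(6)=5, deg(7)=5, deg(8)=5, deg(9)=5, deg(10)=4.
Sorted degree sequence of G2: [7, 5, 5, 5, 5, 5, 4, 4, 4, 3, 1].
The (sorted) degree sequence is an isomorphism invariant, so since G1 and G2 have different degree sequences they cannot be isomorphic.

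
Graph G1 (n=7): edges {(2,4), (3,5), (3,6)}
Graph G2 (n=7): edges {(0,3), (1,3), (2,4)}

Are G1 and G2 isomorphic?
Yes, isomorphic

The graphs are isomorphic.
One valid mapping φ: V(G1) → V(G2): 0→6, 1→5, 2→2, 3→3, 4→4, 5→1, 6→0

Verify φ preserves adjacency — for each edge of G1, its image is an edge of G2:
  (2,4) → (φ(2),φ(4)) = (2,4) ∈ E(G2) ✓
  (3,5) → (φ(3),φ(5)) = (1,3) ∈ E(G2) ✓
  (3,6) → (φ(3),φ(6)) = (0,3) ∈ E(G2) ✓
All 3 edges of G1 map to edges of G2, and |E(G1)| = |E(G2)| = 3, so φ is a bijection on edges as well as vertices. Hence G1 ≅ G2.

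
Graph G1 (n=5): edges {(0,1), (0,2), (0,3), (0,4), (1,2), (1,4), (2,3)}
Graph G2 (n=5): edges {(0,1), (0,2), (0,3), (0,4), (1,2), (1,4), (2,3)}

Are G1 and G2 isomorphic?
Yes, isomorphic

The graphs are isomorphic.
One valid mapping φ: V(G1) → V(G2): 0→0, 1→1, 2→2, 3→3, 4→4

Verify φ preserves adjacency — for each edge of G1, its image is an edge of G2:
  (0,1) → (φ(0),φ(1)) = (0,1) ∈ E(G2) ✓
  (0,2) → (φ(0),φ(2)) = (0,2) ∈ E(G2) ✓
  (0,3) → (φ(0),φ(3)) = (0,3) ∈ E(G2) ✓
  (0,4) → (φ(0),φ(4)) = (0,4) ∈ E(G2) ✓
  (1,2) → (φ(1),φ(2)) = (1,2) ∈ E(G2) ✓
  (1,4) → (φ(1),φ(4)) = (1,4) ∈ E(G2) ✓
  (2,3) → (φ(2),φ(3)) = (2,3) ∈ E(G2) ✓
All 7 edges of G1 map to edges of G2, and |E(G1)| = |E(G2)| = 7, so φ is a bijection on edges as well as vertices. Hence G1 ≅ G2.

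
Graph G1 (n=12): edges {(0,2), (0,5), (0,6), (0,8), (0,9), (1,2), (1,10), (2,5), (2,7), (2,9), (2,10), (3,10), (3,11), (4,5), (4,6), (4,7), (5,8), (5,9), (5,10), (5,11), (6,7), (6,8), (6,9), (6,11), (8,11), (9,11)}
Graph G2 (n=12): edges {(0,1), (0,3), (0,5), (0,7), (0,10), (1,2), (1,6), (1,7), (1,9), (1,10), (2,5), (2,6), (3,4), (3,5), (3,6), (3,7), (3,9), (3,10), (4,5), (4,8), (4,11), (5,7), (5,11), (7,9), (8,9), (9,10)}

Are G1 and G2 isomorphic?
Yes, isomorphic

The graphs are isomorphic.
One valid mapping φ: V(G1) → V(G2): 0→0, 1→11, 2→5, 3→8, 4→6, 5→3, 6→1, 7→2, 8→10, 9→7, 10→4, 11→9

Verify φ preserves adjacency — for each edge of G1, its image is an edge of G2:
  (0,2) → (φ(0),φ(2)) = (0,5) ∈ E(G2) ✓
  (0,5) → (φ(0),φ(5)) = (0,3) ∈ E(G2) ✓
  (0,6) → (φ(0),φ(6)) = (0,1) ∈ E(G2) ✓
  (0,8) → (φ(0),φ(8)) = (0,10) ∈ E(G2) ✓
  (0,9) → (φ(0),φ(9)) = (0,7) ∈ E(G2) ✓
  (1,2) → (φ(1),φ(2)) = (5,11) ∈ E(G2) ✓
  (1,10) → (φ(1),φ(10)) = (4,11) ∈ E(G2) ✓
  (2,5) → (φ(2),φ(5)) = (3,5) ∈ E(G2) ✓
  (2,7) → (φ(2),φ(7)) = (2,5) ∈ E(G2) ✓
  (2,9) → (φ(2),φ(9)) = (5,7) ∈ E(G2) ✓
  (2,10) → (φ(2),φ(10)) = (4,5) ∈ E(G2) ✓
  (3,10) → (φ(3),φ(10)) = (4,8) ∈ E(G2) ✓
  (3,11) → (φ(3),φ(11)) = (8,9) ∈ E(G2) ✓
  (4,5) → (φ(4),φ(5)) = (3,6) ∈ E(G2) ✓
  (4,6) → (φ(4),φ(6)) = (1,6) ∈ E(G2) ✓
  (4,7) → (φ(4),φ(7)) = (2,6) ∈ E(G2) ✓
  (5,8) → (φ(5),φ(8)) = (3,10) ∈ E(G2) ✓
  (5,9) → (φ(5),φ(9)) = (3,7) ∈ E(G2) ✓
  (5,10) → (φ(5),φ(10)) = (3,4) ∈ E(G2) ✓
  (5,11) → (φ(5),φ(11)) = (3,9) ∈ E(G2) ✓
  (6,7) → (φ(6),φ(7)) = (1,2) ∈ E(G2) ✓
  (6,8) → (φ(6),φ(8)) = (1,10) ∈ E(G2) ✓
  (6,9) → (φ(6),φ(9)) = (1,7) ∈ E(G2) ✓
  (6,11) → (φ(6),φ(11)) = (1,9) ∈ E(G2) ✓
  (8,11) → (φ(8),φ(11)) = (9,10) ∈ E(G2) ✓
  (9,11) → (φ(9),φ(11)) = (7,9) ∈ E(G2) ✓
All 26 edges of G1 map to edges of G2, and |E(G1)| = |E(G2)| = 26, so φ is a bijection on edges as well as vertices. Hence G1 ≅ G2.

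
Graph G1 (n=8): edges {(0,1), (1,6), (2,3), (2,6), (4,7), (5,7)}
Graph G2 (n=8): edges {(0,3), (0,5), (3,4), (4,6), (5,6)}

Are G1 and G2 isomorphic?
No, not isomorphic

The graphs are NOT isomorphic.

Connected components of G1: 2 component(s) with vertex sets [[4, 5, 7], [0, 1, 2, 3, 6]], sizes [3, 5].
Connected components of G2: 4 component(s) with vertex sets [[1], [2], [7], [0, 3, 4, 5, 6]], sizes [1, 1, 1, 5].
The number of connected components (and the multiset of component sizes) is an isomorphism invariant — an isomorphism maps each component of G1 bijectively onto a component of G2. Since G1 has 2 component(s) and G2 has 4, they cannot be isomorphic.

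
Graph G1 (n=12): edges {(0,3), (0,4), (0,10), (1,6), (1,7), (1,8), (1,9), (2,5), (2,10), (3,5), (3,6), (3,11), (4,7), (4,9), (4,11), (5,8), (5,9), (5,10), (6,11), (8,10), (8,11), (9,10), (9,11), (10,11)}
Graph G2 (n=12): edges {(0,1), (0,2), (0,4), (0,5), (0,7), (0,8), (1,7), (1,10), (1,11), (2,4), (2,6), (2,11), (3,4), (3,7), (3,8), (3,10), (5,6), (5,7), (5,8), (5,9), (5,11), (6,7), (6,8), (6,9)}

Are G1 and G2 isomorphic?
Yes, isomorphic

The graphs are isomorphic.
One valid mapping φ: V(G1) → V(G2): 0→11, 1→3, 2→9, 3→2, 4→1, 5→6, 6→4, 7→10, 8→8, 9→7, 10→5, 11→0

Verify φ preserves adjacency — for each edge of G1, its image is an edge of G2:
  (0,3) → (φ(0),φ(3)) = (2,11) ∈ E(G2) ✓
  (0,4) → (φ(0),φ(4)) = (1,11) ∈ E(G2) ✓
  (0,10) → (φ(0),φ(10)) = (5,11) ∈ E(G2) ✓
  (1,6) → (φ(1),φ(6)) = (3,4) ∈ E(G2) ✓
  (1,7) → (φ(1),φ(7)) = (3,10) ∈ E(G2) ✓
  (1,8) → (φ(1),φ(8)) = (3,8) ∈ E(G2) ✓
  (1,9) → (φ(1),φ(9)) = (3,7) ∈ E(G2) ✓
  (2,5) → (φ(2),φ(5)) = (6,9) ∈ E(G2) ✓
  (2,10) → (φ(2),φ(10)) = (5,9) ∈ E(G2) ✓
  (3,5) → (φ(3),φ(5)) = (2,6) ∈ E(G2) ✓
  (3,6) → (φ(3),φ(6)) = (2,4) ∈ E(G2) ✓
  (3,11) → (φ(3),φ(11)) = (0,2) ∈ E(G2) ✓
  (4,7) → (φ(4),φ(7)) = (1,10) ∈ E(G2) ✓
  (4,9) → (φ(4),φ(9)) = (1,7) ∈ E(G2) ✓
  (4,11) → (φ(4),φ(11)) = (0,1) ∈ E(G2) ✓
  (5,8) → (φ(5),φ(8)) = (6,8) ∈ E(G2) ✓
  (5,9) → (φ(5),φ(9)) = (6,7) ∈ E(G2) ✓
  (5,10) → (φ(5),φ(10)) = (5,6) ∈ E(G2) ✓
  (6,11) → (φ(6),φ(11)) = (0,4) ∈ E(G2) ✓
  (8,10) → (φ(8),φ(10)) = (5,8) ∈ E(G2) ✓
  (8,11) → (φ(8),φ(11)) = (0,8) ∈ E(G2) ✓
  (9,10) → (φ(9),φ(10)) = (5,7) ∈ E(G2) ✓
  (9,11) → (φ(9),φ(11)) = (0,7) ∈ E(G2) ✓
  (10,11) → (φ(10),φ(11)) = (0,5) ∈ E(G2) ✓
All 24 edges of G1 map to edges of G2, and |E(G1)| = |E(G2)| = 24, so φ is a bijection on edges as well as vertices. Hence G1 ≅ G2.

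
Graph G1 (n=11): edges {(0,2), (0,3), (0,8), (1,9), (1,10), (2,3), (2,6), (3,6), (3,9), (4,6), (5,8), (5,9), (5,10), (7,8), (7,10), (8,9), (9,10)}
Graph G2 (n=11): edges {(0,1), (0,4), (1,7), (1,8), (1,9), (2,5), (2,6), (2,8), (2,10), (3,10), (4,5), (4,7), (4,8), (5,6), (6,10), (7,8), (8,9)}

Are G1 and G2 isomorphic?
Yes, isomorphic

The graphs are isomorphic.
One valid mapping φ: V(G1) → V(G2): 0→5, 1→9, 2→6, 3→2, 4→3, 5→7, 6→10, 7→0, 8→4, 9→8, 10→1

Verify φ preserves adjacency — for each edge of G1, its image is an edge of G2:
  (0,2) → (φ(0),φ(2)) = (5,6) ∈ E(G2) ✓
  (0,3) → (φ(0),φ(3)) = (2,5) ∈ E(G2) ✓
  (0,8) → (φ(0),φ(8)) = (4,5) ∈ E(G2) ✓
  (1,9) → (φ(1),φ(9)) = (8,9) ∈ E(G2) ✓
  (1,10) → (φ(1),φ(10)) = (1,9) ∈ E(G2) ✓
  (2,3) → (φ(2),φ(3)) = (2,6) ∈ E(G2) ✓
  (2,6) → (φ(2),φ(6)) = (6,10) ∈ E(G2) ✓
  (3,6) → (φ(3),φ(6)) = (2,10) ∈ E(G2) ✓
  (3,9) → (φ(3),φ(9)) = (2,8) ∈ E(G2) ✓
  (4,6) → (φ(4),φ(6)) = (3,10) ∈ E(G2) ✓
  (5,8) → (φ(5),φ(8)) = (4,7) ∈ E(G2) ✓
  (5,9) → (φ(5),φ(9)) = (7,8) ∈ E(G2) ✓
  (5,10) → (φ(5),φ(10)) = (1,7) ∈ E(G2) ✓
  (7,8) → (φ(7),φ(8)) = (0,4) ∈ E(G2) ✓
  (7,10) → (φ(7),φ(10)) = (0,1) ∈ E(G2) ✓
  (8,9) → (φ(8),φ(9)) = (4,8) ∈ E(G2) ✓
  (9,10) → (φ(9),φ(10)) = (1,8) ∈ E(G2) ✓
All 17 edges of G1 map to edges of G2, and |E(G1)| = |E(G2)| = 17, so φ is a bijection on edges as well as vertices. Hence G1 ≅ G2.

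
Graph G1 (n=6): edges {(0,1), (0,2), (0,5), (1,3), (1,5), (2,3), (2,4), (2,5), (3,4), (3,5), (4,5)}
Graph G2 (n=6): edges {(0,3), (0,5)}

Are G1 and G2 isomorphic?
No, not isomorphic

The graphs are NOT isomorphic.

Connected components of G1: 1 component(s) with vertex sets [[0, 1, 2, 3, 4, 5]], sizes [6].
Connected components of G2: 4 component(s) with vertex sets [[1], [2], [4], [0, 3, 5]], sizes [1, 1, 1, 3].
The number of connected components (and the multiset of component sizes) is an isomorphism invariant — an isomorphism maps each component of G1 bijectively onto a component of G2. Since G1 has 1 component(s) and G2 has 4, they cannot be isomorphic.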